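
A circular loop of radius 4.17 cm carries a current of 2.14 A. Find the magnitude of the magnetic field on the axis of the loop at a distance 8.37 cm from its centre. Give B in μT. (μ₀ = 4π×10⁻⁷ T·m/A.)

B ≈ 2.86 μT

On the axis of a circular loop, B = μ₀IR² / [2(R²+z²)^(3/2)].
R² + z² = (0.0417)² + (0.0837)² = 0.008745 m², and (R²+z²)^(3/2) = 8.18×10⁻⁴ m³.
B = (4π×10⁻⁷ × 2.14 × 0.001739) / (2 × 8.18×10⁻⁴) = 2.86×10⁻⁶ T.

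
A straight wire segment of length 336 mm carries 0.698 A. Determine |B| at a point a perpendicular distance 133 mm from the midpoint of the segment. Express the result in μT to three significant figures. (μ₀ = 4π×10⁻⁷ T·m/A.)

B ≈ 0.823 μT

For a finite straight segment, B = (μ₀I/4πd)(sinθ₁ + sinθ₂), where θ₁, θ₂ are the angles from the perpendicular to each end.
The perpendicular from the point meets the wire at its midpoint, so each end is L/2 = 0.168 m away along the wire.
sinθ₁ = 0.168/√(0.168²+0.133²) = 0.7840; sinθ₂ = 0.168/√(0.168²+0.133²) = 0.7840.
B = (4π×10⁻⁷ × 0.698) / (4π × 0.133) × (0.7840 + 0.7840) = 8.23×10⁻⁷ T.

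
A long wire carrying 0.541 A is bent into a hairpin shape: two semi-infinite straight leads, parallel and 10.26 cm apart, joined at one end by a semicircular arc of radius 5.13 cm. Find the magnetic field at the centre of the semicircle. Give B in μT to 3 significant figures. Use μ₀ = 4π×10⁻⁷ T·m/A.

B ≈ 5.42 μT

The semicircular arc contributes B_arc = μ₀I·π/(4πR) = μ₀I/(4R) = 3.31×10⁻⁶ T.
Each semi-infinite lead is at perpendicular distance R = 0.0513 m from the centre, with the perpendicular foot at its near end, so it contributes μ₀I/(4πR); both point the same way, together 2.11×10⁻⁶ T.
Arc and leads all point the same direction: B = 3.31×10⁻⁶ + 2.11×10⁻⁶ = 5.42×10⁻⁶ T.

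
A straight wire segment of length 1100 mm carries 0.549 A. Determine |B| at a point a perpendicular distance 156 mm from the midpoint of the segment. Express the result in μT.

For a finite straight segment, B = (μ₀I/4πd)(sinθ₁ + sinθ₂), where θ₁, θ₂ are the angles from the perpendicular to each end.
The perpendicular from the point meets the wire at its midpoint, so each end is L/2 = 0.55 m away along the wire.
sinθ₁ = 0.55/√(0.55²+0.156²) = 0.9621; sinθ₂ = 0.55/√(0.55²+0.156²) = 0.9621.
B = (4π×10⁻⁷ × 0.549) / (4π × 0.156) × (0.9621 + 0.9621) = 6.77×10⁻⁷ T.

B ≈ 0.677 μT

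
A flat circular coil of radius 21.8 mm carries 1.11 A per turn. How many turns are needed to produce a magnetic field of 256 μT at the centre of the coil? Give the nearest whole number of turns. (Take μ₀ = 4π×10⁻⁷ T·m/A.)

For an N-turn coil, B = Nμ₀I/(2R). A single turn gives B₁ = 3.20×10⁻⁵ T with R = 0.0218 m.
N = B/B₁ = 2.56×10⁻⁴ / 3.20×10⁻⁵ = 8.00.

N = 8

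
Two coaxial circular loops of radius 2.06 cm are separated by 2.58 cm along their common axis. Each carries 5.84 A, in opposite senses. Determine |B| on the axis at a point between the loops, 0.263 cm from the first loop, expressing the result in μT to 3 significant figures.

B ≈ 122 μT

Each loop contributes B = μ₀IR²/[2(R²+z²)^(3/2)] on the axis, with z measured from that loop.
Loop 1 (z = 0.00263 m): B₁ = 1.74×10⁻⁴ T. Loop 2 (z = 0.02317 m): B₂ = 5.23×10⁻⁵ T.
The fields oppose: B = |B₁ − B₂| = 1.22×10⁻⁴ T.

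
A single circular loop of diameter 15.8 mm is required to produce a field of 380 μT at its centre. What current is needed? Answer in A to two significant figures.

At the centre of a circular loop B = μ₀I/(2R), so I = 2RB/μ₀.
With R = 0.0079 m, I = 2 × 0.0079 × 3.80×10⁻⁴ / (4π×10⁻⁷) = 4.78 A.

I ≈ 4.8 A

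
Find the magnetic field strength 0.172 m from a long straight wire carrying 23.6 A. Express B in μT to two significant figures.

B ≈ 27 μT

For an infinitely long straight wire, B = μ₀I/(2πd).
B = (4π×10⁻⁷ × 23.6) / (2π × 0.172) = 2.74×10⁻⁵ T.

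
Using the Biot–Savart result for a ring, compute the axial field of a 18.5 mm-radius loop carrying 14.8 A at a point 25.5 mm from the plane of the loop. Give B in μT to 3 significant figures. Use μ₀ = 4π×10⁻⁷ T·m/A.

B ≈ 102 μT

On the axis of a circular loop, B = μ₀IR² / [2(R²+z²)^(3/2)].
R² + z² = (0.0185)² + (0.0255)² = 0.0009925 m², and (R²+z²)^(3/2) = 3.13×10⁻⁵ m³.
B = (4π×10⁻⁷ × 14.8 × 0.0003422) / (2 × 3.13×10⁻⁵) = 1.02×10⁻⁴ T.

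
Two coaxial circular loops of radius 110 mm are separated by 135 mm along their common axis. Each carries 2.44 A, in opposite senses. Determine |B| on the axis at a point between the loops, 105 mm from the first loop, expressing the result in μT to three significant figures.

B ≈ 7.24 μT

Each loop contributes B = μ₀IR²/[2(R²+z²)^(3/2)] on the axis, with z measured from that loop.
Loop 1 (z = 0.105 m): B₁ = 5.28×10⁻⁶ T. Loop 2 (z = 0.03 m): B₂ = 1.25×10⁻⁵ T.
The fields oppose: B = |B₁ − B₂| = 7.24×10⁻⁶ T.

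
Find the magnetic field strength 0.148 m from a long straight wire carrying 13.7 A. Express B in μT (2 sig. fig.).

B ≈ 19 μT

For an infinitely long straight wire, B = μ₀I/(2πd).
B = (4π×10⁻⁷ × 13.7) / (2π × 0.148) = 1.85×10⁻⁵ T.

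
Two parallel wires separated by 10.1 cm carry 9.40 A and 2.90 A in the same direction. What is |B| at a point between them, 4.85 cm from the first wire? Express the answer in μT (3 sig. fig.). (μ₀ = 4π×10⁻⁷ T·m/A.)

B ≈ 27.7 μT

Each long wire gives B = μ₀I/(2πd). Distances are d₁ = 0.0485 m and d₂ = 0.0525 m.
B₁ = 3.88×10⁻⁵ T, B₂ = 1.10×10⁻⁵ T.
Between parallel currents the two contributions point in opposite directions, so they subtract. B = |B₁ − B₂| = |3.88×10⁻⁵ − 1.10×10⁻⁵| = 2.77×10⁻⁵ T.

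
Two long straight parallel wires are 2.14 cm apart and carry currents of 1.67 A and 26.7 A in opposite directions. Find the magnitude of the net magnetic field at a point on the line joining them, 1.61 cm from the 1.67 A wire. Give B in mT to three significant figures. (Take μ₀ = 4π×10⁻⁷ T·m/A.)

B ≈ 1.03 mT

Each long wire gives B = μ₀I/(2πd). Distances are d₁ = 0.0161 m and d₂ = 0.0053 m.
B₁ = 2.07×10⁻⁵ T, B₂ = 1.01×10⁻³ T.
Between antiparallel currents both contributions point the same way, so they add. B = B₁ + B₂ = 2.07×10⁻⁵ + 1.01×10⁻³ = 1.03×10⁻³ T.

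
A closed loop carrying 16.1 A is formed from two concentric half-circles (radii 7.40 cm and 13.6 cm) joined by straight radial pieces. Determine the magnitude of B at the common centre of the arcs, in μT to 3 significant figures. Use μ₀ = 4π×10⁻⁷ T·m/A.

The radial connectors point toward the centre, so dl × r̂ = 0 and they contribute nothing.
Each semicircle gives μ₀I/(4R): inner arc 6.84×10⁻⁵ T, outer arc 3.72×10⁻⁵ T.
The two arcs carry current in opposite angular senses, so their fields oppose: B = |6.84×10⁻⁵ − 3.72×10⁻⁵| = 3.12×10⁻⁵ T.

B ≈ 31.2 μT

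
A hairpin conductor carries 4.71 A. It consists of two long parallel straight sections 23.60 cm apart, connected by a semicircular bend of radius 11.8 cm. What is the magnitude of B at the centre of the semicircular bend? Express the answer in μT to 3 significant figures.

B ≈ 20.5 μT

The semicircular arc contributes B_arc = μ₀I·π/(4πR) = μ₀I/(4R) = 1.25×10⁻⁵ T.
Each semi-infinite lead is at perpendicular distance R = 0.118 m from the centre, with the perpendicular foot at its near end, so it contributes μ₀I/(4πR); both point the same way, together 7.98×10⁻⁶ T.
Arc and leads all point the same direction: B = 1.25×10⁻⁵ + 7.98×10⁻⁶ = 2.05×10⁻⁵ T.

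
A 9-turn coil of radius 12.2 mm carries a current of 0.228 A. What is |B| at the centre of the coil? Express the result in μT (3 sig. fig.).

For an N-turn flat coil, B = Nμ₀I/(2R) with R = 0.0122 m.
B = 9 × 1.17×10⁻⁵ T = 1.06×10⁻⁴ T.

B ≈ 106 μT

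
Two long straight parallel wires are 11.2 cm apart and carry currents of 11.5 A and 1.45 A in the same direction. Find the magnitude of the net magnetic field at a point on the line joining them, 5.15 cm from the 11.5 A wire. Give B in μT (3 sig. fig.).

B ≈ 39.9 μT

Each long wire gives B = μ₀I/(2πd). Distances are d₁ = 0.0515 m and d₂ = 0.0605 m.
B₁ = 4.47×10⁻⁵ T, B₂ = 4.79×10⁻⁶ T.
Between parallel currents the two contributions point in opposite directions, so they subtract. B = |B₁ − B₂| = |4.47×10⁻⁵ − 4.79×10⁻⁶| = 3.99×10⁻⁵ T.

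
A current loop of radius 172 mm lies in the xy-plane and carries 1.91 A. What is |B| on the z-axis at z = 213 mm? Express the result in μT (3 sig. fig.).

B ≈ 1.73 μT

On the axis of a circular loop, B = μ₀IR² / [2(R²+z²)^(3/2)].
R² + z² = (0.172)² + (0.213)² = 0.07495 m², and (R²+z²)^(3/2) = 2.05×10⁻² m³.
B = (4π×10⁻⁷ × 1.91 × 0.02958) / (2 × 2.05×10⁻²) = 1.73×10⁻⁶ T.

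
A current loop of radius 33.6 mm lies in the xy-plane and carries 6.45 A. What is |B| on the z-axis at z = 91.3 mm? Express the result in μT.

B ≈ 4.97 μT

On the axis of a circular loop, B = μ₀IR² / [2(R²+z²)^(3/2)].
R² + z² = (0.0336)² + (0.0913)² = 0.009465 m², and (R²+z²)^(3/2) = 9.21×10⁻⁴ m³.
B = (4π×10⁻⁷ × 6.45 × 0.001129) / (2 × 9.21×10⁻⁴) = 4.97×10⁻⁶ T.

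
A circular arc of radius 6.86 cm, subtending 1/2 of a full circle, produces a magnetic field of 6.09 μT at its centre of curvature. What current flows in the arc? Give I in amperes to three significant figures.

I ≈ 1.33 A

For a circular arc, B = μ₀Iφ/(4πR) with φ in radians; here φ = 3.142 rad.
So I = 4πRB/(μ₀φ) = 4π × 0.0686 × 6.09×10⁻⁶ / (4π×10⁻⁷ × 3.142) = 1.33 A.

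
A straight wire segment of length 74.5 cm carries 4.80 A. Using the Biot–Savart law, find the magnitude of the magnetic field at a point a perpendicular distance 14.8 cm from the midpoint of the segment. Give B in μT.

For a finite straight segment, B = (μ₀I/4πd)(sinθ₁ + sinθ₂), where θ₁, θ₂ are the angles from the perpendicular to each end.
The perpendicular from the point meets the wire at its midpoint, so each end is L/2 = 0.3725 m away along the wire.
sinθ₁ = 0.3725/√(0.3725²+0.148²) = 0.9293; sinθ₂ = 0.3725/√(0.3725²+0.148²) = 0.9293.
B = (4π×10⁻⁷ × 4.80) / (4π × 0.148) × (0.9293 + 0.9293) = 6.03×10⁻⁶ T.

B ≈ 6.03 μT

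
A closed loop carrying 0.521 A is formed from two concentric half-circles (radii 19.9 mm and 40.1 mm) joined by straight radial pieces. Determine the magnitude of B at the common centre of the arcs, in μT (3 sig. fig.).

The radial connectors point toward the centre, so dl × r̂ = 0 and they contribute nothing.
Each semicircle gives μ₀I/(4R): inner arc 8.22×10⁻⁶ T, outer arc 4.08×10⁻⁶ T.
The two arcs carry current in opposite angular senses, so their fields oppose: B = |8.22×10⁻⁶ − 4.08×10⁻⁶| = 4.14×10⁻⁶ T.

B ≈ 4.14 μT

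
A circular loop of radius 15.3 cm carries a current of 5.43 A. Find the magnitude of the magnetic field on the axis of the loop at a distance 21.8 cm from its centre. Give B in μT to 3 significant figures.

On the axis of a circular loop, B = μ₀IR² / [2(R²+z²)^(3/2)].
R² + z² = (0.153)² + (0.218)² = 0.07093 m², and (R²+z²)^(3/2) = 1.89×10⁻² m³.
B = (4π×10⁻⁷ × 5.43 × 0.02341) / (2 × 1.89×10⁻²) = 4.23×10⁻⁶ T.

B ≈ 4.23 μT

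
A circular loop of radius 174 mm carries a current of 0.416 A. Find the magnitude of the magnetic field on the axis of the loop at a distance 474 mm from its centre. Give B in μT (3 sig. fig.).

B ≈ 0.0615 μT

On the axis of a circular loop, B = μ₀IR² / [2(R²+z²)^(3/2)].
R² + z² = (0.174)² + (0.474)² = 0.255 m², and (R²+z²)^(3/2) = 0.129 m³.
B = (4π×10⁻⁷ × 0.416 × 0.03028) / (2 × 0.129) = 6.15×10⁻⁸ T.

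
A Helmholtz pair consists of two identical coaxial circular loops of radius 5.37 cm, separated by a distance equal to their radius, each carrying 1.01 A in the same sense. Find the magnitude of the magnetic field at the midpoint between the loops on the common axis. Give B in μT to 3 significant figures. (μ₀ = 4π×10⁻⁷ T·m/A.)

Each loop contributes B = μ₀IR²/[2(R²+z²)^(3/2)] on the axis, with z measured from that loop.
Loop 1 (z = 0.02685 m): B₁ = 8.46×10⁻⁶ T. Loop 2 (z = 0.02685 m): B₂ = 8.46×10⁻⁶ T.
The fields add: B = B₁ + B₂ = 1.69×10⁻⁵ T.

B ≈ 16.9 μT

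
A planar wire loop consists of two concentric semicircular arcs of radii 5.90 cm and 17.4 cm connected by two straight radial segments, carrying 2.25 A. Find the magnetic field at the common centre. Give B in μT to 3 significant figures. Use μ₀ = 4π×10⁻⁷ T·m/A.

B ≈ 7.92 μT

The radial connectors point toward the centre, so dl × r̂ = 0 and they contribute nothing.
Each semicircle gives μ₀I/(4R): inner arc 1.20×10⁻⁵ T, outer arc 4.06×10⁻⁶ T.
The two arcs carry current in opposite angular senses, so their fields oppose: B = |1.20×10⁻⁵ − 4.06×10⁻⁶| = 7.92×10⁻⁶ T.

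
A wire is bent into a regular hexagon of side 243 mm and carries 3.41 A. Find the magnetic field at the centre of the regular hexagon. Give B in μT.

Each side is a finite straight segment at perpendicular distance d = a/(2 tan(π/6)) = 0.2104 m from the centre, with end-angles ±π/6.
One side contributes B₁ = (μ₀I/4πd)·2 sin(π/6) = 1.62×10⁻⁶ T.
All 6 sides add in the same direction: B = 6 × 1.62×10⁻⁶ = 9.72×10⁻⁶ T.

B ≈ 9.72 μT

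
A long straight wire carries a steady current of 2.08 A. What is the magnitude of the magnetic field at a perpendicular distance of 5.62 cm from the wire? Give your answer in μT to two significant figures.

B ≈ 7.4 μT

For an infinitely long straight wire, B = μ₀I/(2πd).
B = (4π×10⁻⁷ × 2.08) / (2π × 0.0562) = 7.40×10⁻⁶ T.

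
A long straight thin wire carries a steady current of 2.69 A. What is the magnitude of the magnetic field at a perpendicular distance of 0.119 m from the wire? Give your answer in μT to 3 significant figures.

For an infinitely long straight wire, B = μ₀I/(2πd).
B = (4π×10⁻⁷ × 2.69) / (2π × 0.119) = 4.52×10⁻⁶ T.

B ≈ 4.52 μT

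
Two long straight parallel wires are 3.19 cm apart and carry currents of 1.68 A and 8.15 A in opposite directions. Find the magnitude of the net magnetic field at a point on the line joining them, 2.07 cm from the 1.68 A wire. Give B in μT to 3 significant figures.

B ≈ 162 μT

Each long wire gives B = μ₀I/(2πd). Distances are d₁ = 0.0207 m and d₂ = 0.0112 m.
B₁ = 1.62×10⁻⁵ T, B₂ = 1.46×10⁻⁴ T.
Between antiparallel currents both contributions point the same way, so they add. B = B₁ + B₂ = 1.62×10⁻⁵ + 1.46×10⁻⁴ = 1.62×10⁻⁴ T.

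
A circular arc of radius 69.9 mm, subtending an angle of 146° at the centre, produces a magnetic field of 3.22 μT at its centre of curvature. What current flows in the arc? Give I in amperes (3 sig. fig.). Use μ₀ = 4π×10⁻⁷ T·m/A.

I ≈ 0.883 A

For a circular arc, B = μ₀Iφ/(4πR) with φ in radians; here φ = 2.548 rad.
So I = 4πRB/(μ₀φ) = 4π × 0.0699 × 3.22×10⁻⁶ / (4π×10⁻⁷ × 2.548) = 0.883 A.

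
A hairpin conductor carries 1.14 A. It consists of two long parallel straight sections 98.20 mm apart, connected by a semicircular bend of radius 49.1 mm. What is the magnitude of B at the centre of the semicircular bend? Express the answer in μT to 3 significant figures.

The semicircular arc contributes B_arc = μ₀I·π/(4πR) = μ₀I/(4R) = 7.29×10⁻⁶ T.
Each semi-infinite lead is at perpendicular distance R = 0.0491 m from the centre, with the perpendicular foot at its near end, so it contributes μ₀I/(4πR); both point the same way, together 4.64×10⁻⁶ T.
Arc and leads all point the same direction: B = 7.29×10⁻⁶ + 4.64×10⁻⁶ = 1.19×10⁻⁵ T.

B ≈ 11.9 μT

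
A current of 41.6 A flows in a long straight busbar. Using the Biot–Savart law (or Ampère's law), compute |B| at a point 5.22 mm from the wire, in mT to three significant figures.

For an infinitely long straight wire, B = μ₀I/(2πd).
B = (4π×10⁻⁷ × 41.6) / (2π × 0.00522) = 1.59×10⁻³ T.

B ≈ 1.59 mT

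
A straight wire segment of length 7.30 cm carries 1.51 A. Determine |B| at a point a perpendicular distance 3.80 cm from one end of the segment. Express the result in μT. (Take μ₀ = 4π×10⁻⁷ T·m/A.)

B ≈ 3.52 μT

For a finite straight segment, B = (μ₀I/4πd)(sinθ₁ + sinθ₂), where θ₁, θ₂ are the angles from the perpendicular to each end.
The perpendicular foot is at one end, so the two end-offsets along the wire are 0 and L = 0.073 m.
sinθ₁ = 0/√(0²+0.038²) = 0.0000; sinθ₂ = 0.073/√(0.073²+0.038²) = 0.8870.
B = (4π×10⁻⁷ × 1.51) / (4π × 0.038) × (0.0000 + 0.8870) = 3.52×10⁻⁶ T.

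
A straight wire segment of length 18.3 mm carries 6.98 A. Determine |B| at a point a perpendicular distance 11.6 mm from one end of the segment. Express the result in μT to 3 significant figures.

B ≈ 50.8 μT

For a finite straight segment, B = (μ₀I/4πd)(sinθ₁ + sinθ₂), where θ₁, θ₂ are the angles from the perpendicular to each end.
The perpendicular foot is at one end, so the two end-offsets along the wire are 0 and L = 0.0183 m.
sinθ₁ = 0/√(0²+0.0116²) = 0.0000; sinθ₂ = 0.0183/√(0.0183²+0.0116²) = 0.8446.
B = (4π×10⁻⁷ × 6.98) / (4π × 0.0116) × (0.0000 + 0.8446) = 5.08×10⁻⁵ T.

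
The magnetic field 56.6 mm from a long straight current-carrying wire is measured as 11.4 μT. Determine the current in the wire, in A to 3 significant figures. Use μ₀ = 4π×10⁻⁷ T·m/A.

I ≈ 3.23 A

For a long straight wire B = μ₀I/(2πd), so I = 2πdB/μ₀.
I = 2π × 0.0566 × 1.14×10⁻⁵ / (4π×10⁻⁷) = 3.23 A.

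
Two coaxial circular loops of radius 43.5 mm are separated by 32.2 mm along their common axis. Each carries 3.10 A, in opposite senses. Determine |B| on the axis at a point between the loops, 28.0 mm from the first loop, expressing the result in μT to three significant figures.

Each loop contributes B = μ₀IR²/[2(R²+z²)^(3/2)] on the axis, with z measured from that loop.
Loop 1 (z = 0.028 m): B₁ = 2.66×10⁻⁵ T. Loop 2 (z = 0.0042 m): B₂ = 4.42×10⁻⁵ T.
The fields oppose: B = |B₁ − B₂| = 1.75×10⁻⁵ T.

B ≈ 17.5 μT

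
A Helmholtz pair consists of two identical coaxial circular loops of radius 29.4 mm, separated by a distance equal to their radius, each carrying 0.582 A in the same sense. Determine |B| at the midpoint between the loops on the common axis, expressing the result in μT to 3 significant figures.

B ≈ 17.8 μT

Each loop contributes B = μ₀IR²/[2(R²+z²)^(3/2)] on the axis, with z measured from that loop.
Loop 1 (z = 0.0147 m): B₁ = 8.90×10⁻⁶ T. Loop 2 (z = 0.0147 m): B₂ = 8.90×10⁻⁶ T.
The fields add: B = B₁ + B₂ = 1.78×10⁻⁵ T.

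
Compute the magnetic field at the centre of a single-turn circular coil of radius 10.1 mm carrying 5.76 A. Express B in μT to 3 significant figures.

B ≈ 358 μT

At the centre of a circular loop the Biot–Savart law gives B = μ₀I/(2R).
B = (4π×10⁻⁷ × 5.76) / (2 × 0.0101) = 3.58×10⁻⁴ T.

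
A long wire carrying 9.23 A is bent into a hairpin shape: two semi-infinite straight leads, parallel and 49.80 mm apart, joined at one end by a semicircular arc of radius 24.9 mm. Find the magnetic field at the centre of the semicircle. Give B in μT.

The semicircular arc contributes B_arc = μ₀I·π/(4πR) = μ₀I/(4R) = 1.16×10⁻⁴ T.
Each semi-infinite lead is at perpendicular distance R = 0.0249 m from the centre, with the perpendicular foot at its near end, so it contributes μ₀I/(4πR); both point the same way, together 7.41×10⁻⁵ T.
Arc and leads all point the same direction: B = 1.16×10⁻⁴ + 7.41×10⁻⁵ = 1.91×10⁻⁴ T.

B ≈ 191 μT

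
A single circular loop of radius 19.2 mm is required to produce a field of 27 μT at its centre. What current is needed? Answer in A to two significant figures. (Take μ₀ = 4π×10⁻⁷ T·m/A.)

At the centre of a circular loop B = μ₀I/(2R), so I = 2RB/μ₀.
With R = 0.0192 m, I = 2 × 0.0192 × 2.70×10⁻⁵ / (4π×10⁻⁷) = 0.825 A.

I ≈ 0.83 A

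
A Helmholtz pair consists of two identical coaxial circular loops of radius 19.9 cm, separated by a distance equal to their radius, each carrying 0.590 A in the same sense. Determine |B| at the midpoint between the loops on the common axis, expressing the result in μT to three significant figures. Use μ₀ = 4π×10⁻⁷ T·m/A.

Each loop contributes B = μ₀IR²/[2(R²+z²)^(3/2)] on the axis, with z measured from that loop.
Loop 1 (z = 0.0995 m): B₁ = 1.33×10⁻⁶ T. Loop 2 (z = 0.0995 m): B₂ = 1.33×10⁻⁶ T.
The fields add: B = B₁ + B₂ = 2.67×10⁻⁶ T.

B ≈ 2.67 μT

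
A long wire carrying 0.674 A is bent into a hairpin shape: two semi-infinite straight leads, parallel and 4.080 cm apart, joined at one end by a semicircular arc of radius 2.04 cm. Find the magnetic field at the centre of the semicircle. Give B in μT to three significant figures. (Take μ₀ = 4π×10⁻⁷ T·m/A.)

B ≈ 17.0 μT

The semicircular arc contributes B_arc = μ₀I·π/(4πR) = μ₀I/(4R) = 1.04×10⁻⁵ T.
Each semi-infinite lead is at perpendicular distance R = 0.0204 m from the centre, with the perpendicular foot at its near end, so it contributes μ₀I/(4πR); both point the same way, together 6.61×10⁻⁶ T.
Arc and leads all point the same direction: B = 1.04×10⁻⁵ + 6.61×10⁻⁶ = 1.70×10⁻⁵ T.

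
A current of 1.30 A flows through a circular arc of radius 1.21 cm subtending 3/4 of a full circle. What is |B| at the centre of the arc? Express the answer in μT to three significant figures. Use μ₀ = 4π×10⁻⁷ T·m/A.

B ≈ 50.6 μT

The Biot–Savart field of a circular arc at its centre is B = μ₀Iφ/(4πR), with φ = 4.712 rad.
B = (4π×10⁻⁷ × 1.30 × 4.712) / (4π × 0.0121) = 5.06×10⁻⁵ T.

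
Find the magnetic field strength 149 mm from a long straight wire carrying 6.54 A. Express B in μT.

For an infinitely long straight wire, B = μ₀I/(2πd).
B = (4π×10⁻⁷ × 6.54) / (2π × 0.149) = 8.78×10⁻⁶ T.

B ≈ 8.78 μT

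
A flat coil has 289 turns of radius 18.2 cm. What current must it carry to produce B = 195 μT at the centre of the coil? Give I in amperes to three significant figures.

I ≈ 0.195 A

For an N-turn coil, B = Nμ₀I/(2R) with R = 0.182 m, so I = 2RB/(Nμ₀) = 2 × 0.182 × 1.95×10⁻⁴ / (289 × 4π×10⁻⁷) = 0.195 A.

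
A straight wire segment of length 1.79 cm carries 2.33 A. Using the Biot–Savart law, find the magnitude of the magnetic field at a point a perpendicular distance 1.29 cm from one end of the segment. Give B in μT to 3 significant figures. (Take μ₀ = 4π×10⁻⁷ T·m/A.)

B ≈ 14.7 μT

For a finite straight segment, B = (μ₀I/4πd)(sinθ₁ + sinθ₂), where θ₁, θ₂ are the angles from the perpendicular to each end.
The perpendicular foot is at one end, so the two end-offsets along the wire are 0 and L = 0.0179 m.
sinθ₁ = 0/√(0²+0.0129²) = 0.0000; sinθ₂ = 0.0179/√(0.0179²+0.0129²) = 0.8113.
B = (4π×10⁻⁷ × 2.33) / (4π × 0.0129) × (0.0000 + 0.8113) = 1.47×10⁻⁵ T.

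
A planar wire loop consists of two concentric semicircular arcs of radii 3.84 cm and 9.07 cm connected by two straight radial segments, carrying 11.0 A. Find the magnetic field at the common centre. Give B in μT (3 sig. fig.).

B ≈ 51.9 μT

The radial connectors point toward the centre, so dl × r̂ = 0 and they contribute nothing.
Each semicircle gives μ₀I/(4R): inner arc 9.00×10⁻⁵ T, outer arc 3.81×10⁻⁵ T.
The two arcs carry current in opposite angular senses, so their fields oppose: B = |9.00×10⁻⁵ − 3.81×10⁻⁵| = 5.19×10⁻⁵ T.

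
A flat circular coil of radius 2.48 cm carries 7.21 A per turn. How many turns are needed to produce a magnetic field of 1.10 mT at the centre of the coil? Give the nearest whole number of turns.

For an N-turn coil, B = Nμ₀I/(2R). A single turn gives B₁ = 1.83×10⁻⁴ T with R = 0.0248 m.
N = B/B₁ = 1.10×10⁻³ / 1.83×10⁻⁴ = 6.02.

N = 6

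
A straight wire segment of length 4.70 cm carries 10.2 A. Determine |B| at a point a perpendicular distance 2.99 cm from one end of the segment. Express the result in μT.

B ≈ 28.8 μT

For a finite straight segment, B = (μ₀I/4πd)(sinθ₁ + sinθ₂), where θ₁, θ₂ are the angles from the perpendicular to each end.
The perpendicular foot is at one end, so the two end-offsets along the wire are 0 and L = 0.047 m.
sinθ₁ = 0/√(0²+0.0299²) = 0.0000; sinθ₂ = 0.047/√(0.047²+0.0299²) = 0.8437.
B = (4π×10⁻⁷ × 10.2) / (4π × 0.0299) × (0.0000 + 0.8437) = 2.88×10⁻⁵ T.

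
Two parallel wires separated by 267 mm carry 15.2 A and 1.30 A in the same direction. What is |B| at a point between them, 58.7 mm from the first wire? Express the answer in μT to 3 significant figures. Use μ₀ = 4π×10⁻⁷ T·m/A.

Each long wire gives B = μ₀I/(2πd). Distances are d₁ = 0.0587 m and d₂ = 0.2083 m.
B₁ = 5.18×10⁻⁵ T, B₂ = 1.25×10⁻⁶ T.
Between parallel currents the two contributions point in opposite directions, so they subtract. B = |B₁ − B₂| = |5.18×10⁻⁵ − 1.25×10⁻⁶| = 5.05×10⁻⁵ T.

B ≈ 50.5 μT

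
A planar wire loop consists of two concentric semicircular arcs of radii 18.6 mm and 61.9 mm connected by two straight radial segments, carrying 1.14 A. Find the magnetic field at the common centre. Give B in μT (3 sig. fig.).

The radial connectors point toward the centre, so dl × r̂ = 0 and they contribute nothing.
Each semicircle gives μ₀I/(4R): inner arc 1.93×10⁻⁵ T, outer arc 5.79×10⁻⁶ T.
The two arcs carry current in opposite angular senses, so their fields oppose: B = |1.93×10⁻⁵ − 5.79×10⁻⁶| = 1.35×10⁻⁵ T.

B ≈ 13.5 μT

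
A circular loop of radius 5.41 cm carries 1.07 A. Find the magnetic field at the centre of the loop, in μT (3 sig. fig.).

B ≈ 12.4 μT

At the centre of a circular loop the Biot–Savart law gives B = μ₀I/(2R).
B = (4π×10⁻⁷ × 1.07) / (2 × 0.0541) = 1.24×10⁻⁵ T.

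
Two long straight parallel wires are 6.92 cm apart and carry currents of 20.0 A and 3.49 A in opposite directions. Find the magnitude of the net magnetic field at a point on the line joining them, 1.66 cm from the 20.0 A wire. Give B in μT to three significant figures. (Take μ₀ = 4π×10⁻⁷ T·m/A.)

Each long wire gives B = μ₀I/(2πd). Distances are d₁ = 0.0166 m and d₂ = 0.0526 m.
B₁ = 2.41×10⁻⁴ T, B₂ = 1.33×10⁻⁵ T.
Between antiparallel currents both contributions point the same way, so they add. B = B₁ + B₂ = 2.41×10⁻⁴ + 1.33×10⁻⁵ = 2.54×10⁻⁴ T.

B ≈ 254 μT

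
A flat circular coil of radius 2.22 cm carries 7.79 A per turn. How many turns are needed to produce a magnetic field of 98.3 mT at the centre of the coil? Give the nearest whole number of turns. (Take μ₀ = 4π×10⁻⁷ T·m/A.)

N = 446

For an N-turn coil, B = Nμ₀I/(2R). A single turn gives B₁ = 2.20×10⁻⁴ T with R = 0.0222 m.
N = B/B₁ = 9.83×10⁻² / 2.20×10⁻⁴ = 445.85.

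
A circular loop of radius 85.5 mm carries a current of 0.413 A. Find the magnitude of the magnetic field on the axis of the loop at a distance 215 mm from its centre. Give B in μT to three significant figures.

B ≈ 0.153 μT

On the axis of a circular loop, B = μ₀IR² / [2(R²+z²)^(3/2)].
R² + z² = (0.0855)² + (0.215)² = 0.05354 m², and (R²+z²)^(3/2) = 1.24×10⁻² m³.
B = (4π×10⁻⁷ × 0.413 × 0.00731) / (2 × 1.24×10⁻²) = 1.53×10⁻⁷ T.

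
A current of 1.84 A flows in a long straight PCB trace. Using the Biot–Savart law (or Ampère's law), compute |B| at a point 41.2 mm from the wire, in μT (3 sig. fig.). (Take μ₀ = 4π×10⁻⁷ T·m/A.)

For an infinitely long straight wire, B = μ₀I/(2πd).
B = (4π×10⁻⁷ × 1.84) / (2π × 0.0412) = 8.93×10⁻⁶ T.

B ≈ 8.93 μT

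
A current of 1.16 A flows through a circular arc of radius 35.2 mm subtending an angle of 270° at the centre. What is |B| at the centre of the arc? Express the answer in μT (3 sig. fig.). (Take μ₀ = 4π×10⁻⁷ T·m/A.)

B ≈ 15.5 μT

The Biot–Savart field of a circular arc at its centre is B = μ₀Iφ/(4πR), with φ = 4.712 rad.
B = (4π×10⁻⁷ × 1.16 × 4.712) / (4π × 0.0352) = 1.55×10⁻⁵ T.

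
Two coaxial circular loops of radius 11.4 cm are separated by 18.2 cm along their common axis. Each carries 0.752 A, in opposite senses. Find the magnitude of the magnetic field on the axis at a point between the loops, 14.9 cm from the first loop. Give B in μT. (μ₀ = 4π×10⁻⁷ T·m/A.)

B ≈ 2.74 μT

Each loop contributes B = μ₀IR²/[2(R²+z²)^(3/2)] on the axis, with z measured from that loop.
Loop 1 (z = 0.149 m): B₁ = 9.30×10⁻⁷ T. Loop 2 (z = 0.033 m): B₂ = 3.67×10⁻⁶ T.
The fields oppose: B = |B₁ − B₂| = 2.74×10⁻⁶ T.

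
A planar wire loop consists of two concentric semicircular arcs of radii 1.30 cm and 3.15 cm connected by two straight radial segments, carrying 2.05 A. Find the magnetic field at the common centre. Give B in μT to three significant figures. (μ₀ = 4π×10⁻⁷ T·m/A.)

The radial connectors point toward the centre, so dl × r̂ = 0 and they contribute nothing.
Each semicircle gives μ₀I/(4R): inner arc 4.95×10⁻⁵ T, outer arc 2.04×10⁻⁵ T.
The two arcs carry current in opposite angular senses, so their fields oppose: B = |4.95×10⁻⁵ − 2.04×10⁻⁵| = 2.91×10⁻⁵ T.

B ≈ 29.1 μT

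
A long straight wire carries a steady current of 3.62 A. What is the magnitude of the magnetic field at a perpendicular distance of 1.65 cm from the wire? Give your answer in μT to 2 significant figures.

For an infinitely long straight wire, B = μ₀I/(2πd).
B = (4π×10⁻⁷ × 3.62) / (2π × 0.0165) = 4.39×10⁻⁵ T.

B ≈ 44 μT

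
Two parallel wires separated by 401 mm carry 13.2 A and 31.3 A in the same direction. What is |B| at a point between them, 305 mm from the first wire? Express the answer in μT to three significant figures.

B ≈ 56.6 μT

Each long wire gives B = μ₀I/(2πd). Distances are d₁ = 0.305 m and d₂ = 0.096 m.
B₁ = 8.66×10⁻⁶ T, B₂ = 6.52×10⁻⁵ T.
Between parallel currents the two contributions point in opposite directions, so they subtract. B = |B₁ − B₂| = |8.66×10⁻⁶ − 6.52×10⁻⁵| = 5.66×10⁻⁵ T.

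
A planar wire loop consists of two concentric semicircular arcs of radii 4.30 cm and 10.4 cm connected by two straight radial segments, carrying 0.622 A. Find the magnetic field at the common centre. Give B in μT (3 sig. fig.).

The radial connectors point toward the centre, so dl × r̂ = 0 and they contribute nothing.
Each semicircle gives μ₀I/(4R): inner arc 4.54×10⁻⁶ T, outer arc 1.88×10⁻⁶ T.
The two arcs carry current in opposite angular senses, so their fields oppose: B = |4.54×10⁻⁶ − 1.88×10⁻⁶| = 2.67×10⁻⁶ T.

B ≈ 2.67 μT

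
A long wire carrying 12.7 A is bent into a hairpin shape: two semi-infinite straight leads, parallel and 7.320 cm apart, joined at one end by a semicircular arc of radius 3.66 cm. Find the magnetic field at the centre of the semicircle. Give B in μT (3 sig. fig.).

B ≈ 178 μT

The semicircular arc contributes B_arc = μ₀I·π/(4πR) = μ₀I/(4R) = 1.09×10⁻⁴ T.
Each semi-infinite lead is at perpendicular distance R = 0.0366 m from the centre, with the perpendicular foot at its near end, so it contributes μ₀I/(4πR); both point the same way, together 6.94×10⁻⁵ T.
Arc and leads all point the same direction: B = 1.09×10⁻⁴ + 6.94×10⁻⁵ = 1.78×10⁻⁴ T.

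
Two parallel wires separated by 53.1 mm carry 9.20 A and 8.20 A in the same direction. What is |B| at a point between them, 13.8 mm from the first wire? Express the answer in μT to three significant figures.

B ≈ 91.6 μT

Each long wire gives B = μ₀I/(2πd). Distances are d₁ = 0.0138 m and d₂ = 0.0393 m.
B₁ = 1.33×10⁻⁴ T, B₂ = 4.17×10⁻⁵ T.
Between parallel currents the two contributions point in opposite directions, so they subtract. B = |B₁ − B₂| = |1.33×10⁻⁴ − 4.17×10⁻⁵| = 9.16×10⁻⁵ T.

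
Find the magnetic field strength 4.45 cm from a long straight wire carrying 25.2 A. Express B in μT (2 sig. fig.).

B ≈ 110 μT

For an infinitely long straight wire, B = μ₀I/(2πd).
B = (4π×10⁻⁷ × 25.2) / (2π × 0.0445) = 1.13×10⁻⁴ T.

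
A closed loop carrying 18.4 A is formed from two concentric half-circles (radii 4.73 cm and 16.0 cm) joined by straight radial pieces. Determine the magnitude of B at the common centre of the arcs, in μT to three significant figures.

B ≈ 86.1 μT

The radial connectors point toward the centre, so dl × r̂ = 0 and they contribute nothing.
Each semicircle gives μ₀I/(4R): inner arc 1.22×10⁻⁴ T, outer arc 3.61×10⁻⁵ T.
The two arcs carry current in opposite angular senses, so their fields oppose: B = |1.22×10⁻⁴ − 3.61×10⁻⁵| = 8.61×10⁻⁵ T.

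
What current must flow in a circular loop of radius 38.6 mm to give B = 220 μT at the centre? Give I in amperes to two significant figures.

At the centre of a circular loop B = μ₀I/(2R), so I = 2RB/μ₀.
With R = 0.0386 m, I = 2 × 0.0386 × 2.20×10⁻⁴ / (4π×10⁻⁷) = 13.5 A.

I ≈ 14 A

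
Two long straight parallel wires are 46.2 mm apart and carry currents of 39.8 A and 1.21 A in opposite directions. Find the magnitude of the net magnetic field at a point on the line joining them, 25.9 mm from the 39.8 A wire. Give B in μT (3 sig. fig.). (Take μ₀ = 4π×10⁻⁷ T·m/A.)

Each long wire gives B = μ₀I/(2πd). Distances are d₁ = 0.0259 m and d₂ = 0.0203 m.
B₁ = 3.07×10⁻⁴ T, B₂ = 1.19×10⁻⁵ T.
Between antiparallel currents both contributions point the same way, so they add. B = B₁ + B₂ = 3.07×10⁻⁴ + 1.19×10⁻⁵ = 3.19×10⁻⁴ T.

B ≈ 319 μT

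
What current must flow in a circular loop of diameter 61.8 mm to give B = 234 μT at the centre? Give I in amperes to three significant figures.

At the centre of a circular loop B = μ₀I/(2R), so I = 2RB/μ₀.
With R = 0.0309 m, I = 2 × 0.0309 × 2.34×10⁻⁴ / (4π×10⁻⁷) = 11.5 A.

I ≈ 11.5 A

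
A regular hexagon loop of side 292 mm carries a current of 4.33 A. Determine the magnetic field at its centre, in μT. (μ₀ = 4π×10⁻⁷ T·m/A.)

B ≈ 10.3 μT

Each side is a finite straight segment at perpendicular distance d = a/(2 tan(π/6)) = 0.2529 m from the centre, with end-angles ±π/6.
One side contributes B₁ = (μ₀I/4πd)·2 sin(π/6) = 1.71×10⁻⁶ T.
All 6 sides add in the same direction: B = 6 × 1.71×10⁻⁶ = 1.03×10⁻⁵ T.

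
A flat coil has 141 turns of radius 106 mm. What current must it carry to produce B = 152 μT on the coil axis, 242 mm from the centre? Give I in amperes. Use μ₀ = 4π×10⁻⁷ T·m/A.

For an N-turn coil, B = Nμ₀IR²/[2(R²+z²)^(3/2)] with R = 0.106 m, z = 0.242 m, so I = 2B(R²+z²)^(3/2)/(Nμ₀R²) = 2 × 1.52×10⁻⁴ × 1.84×10⁻² / (141 × 4π×10⁻⁷ × 0.01124) = 2.82 A.

I ≈ 2.82 A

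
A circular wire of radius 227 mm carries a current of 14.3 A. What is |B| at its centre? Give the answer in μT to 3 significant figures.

B ≈ 39.6 μT

At the centre of a circular loop the Biot–Savart law gives B = μ₀I/(2R).
B = (4π×10⁻⁷ × 14.3) / (2 × 0.227) = 3.96×10⁻⁵ T.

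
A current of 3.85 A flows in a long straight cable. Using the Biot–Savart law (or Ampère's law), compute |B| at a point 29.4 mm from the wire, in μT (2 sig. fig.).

B ≈ 26 μT

For an infinitely long straight wire, B = μ₀I/(2πd).
B = (4π×10⁻⁷ × 3.85) / (2π × 0.0294) = 2.62×10⁻⁵ T.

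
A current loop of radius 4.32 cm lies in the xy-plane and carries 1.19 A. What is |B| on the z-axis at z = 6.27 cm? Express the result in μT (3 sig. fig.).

B ≈ 3.16 μT

On the axis of a circular loop, B = μ₀IR² / [2(R²+z²)^(3/2)].
R² + z² = (0.0432)² + (0.0627)² = 0.005798 m², and (R²+z²)^(3/2) = 4.41×10⁻⁴ m³.
B = (4π×10⁻⁷ × 1.19 × 0.001866) / (2 × 4.41×10⁻⁴) = 3.16×10⁻⁶ T.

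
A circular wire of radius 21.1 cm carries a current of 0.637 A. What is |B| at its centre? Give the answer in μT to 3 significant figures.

B ≈ 1.90 μT

At the centre of a circular loop the Biot–Savart law gives B = μ₀I/(2R).
B = (4π×10⁻⁷ × 0.637) / (2 × 0.211) = 1.90×10⁻⁶ T.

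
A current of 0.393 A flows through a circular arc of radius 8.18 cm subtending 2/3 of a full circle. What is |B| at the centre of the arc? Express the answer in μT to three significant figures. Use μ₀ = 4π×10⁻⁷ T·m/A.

The Biot–Savart field of a circular arc at its centre is B = μ₀Iφ/(4πR), with φ = 4.189 rad.
B = (4π×10⁻⁷ × 0.393 × 4.189) / (4π × 0.0818) = 2.01×10⁻⁶ T.

B ≈ 2.01 μT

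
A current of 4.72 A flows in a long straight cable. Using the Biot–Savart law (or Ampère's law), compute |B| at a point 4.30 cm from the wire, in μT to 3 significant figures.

For an infinitely long straight wire, B = μ₀I/(2πd).
B = (4π×10⁻⁷ × 4.72) / (2π × 0.043) = 2.20×10⁻⁵ T.

B ≈ 22.0 μT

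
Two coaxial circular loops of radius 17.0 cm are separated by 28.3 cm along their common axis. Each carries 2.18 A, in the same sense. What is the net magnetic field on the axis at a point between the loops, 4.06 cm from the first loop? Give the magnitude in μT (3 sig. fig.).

Each loop contributes B = μ₀IR²/[2(R²+z²)^(3/2)] on the axis, with z measured from that loop.
Loop 1 (z = 0.0406 m): B₁ = 7.41×10⁻⁶ T. Loop 2 (z = 0.2424 m): B₂ = 1.53×10⁻⁶ T.
The fields add: B = B₁ + B₂ = 8.94×10⁻⁶ T.

B ≈ 8.94 μT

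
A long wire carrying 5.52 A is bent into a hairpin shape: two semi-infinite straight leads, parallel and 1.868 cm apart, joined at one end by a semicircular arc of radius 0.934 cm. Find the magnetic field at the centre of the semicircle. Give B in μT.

The semicircular arc contributes B_arc = μ₀I·π/(4πR) = μ₀I/(4R) = 1.86×10⁻⁴ T.
Each semi-infinite lead is at perpendicular distance R = 0.00934 m from the centre, with the perpendicular foot at its near end, so it contributes μ₀I/(4πR); both point the same way, together 1.18×10⁻⁴ T.
Arc and leads all point the same direction: B = 1.86×10⁻⁴ + 1.18×10⁻⁴ = 3.04×10⁻⁴ T.

B ≈ 304 μT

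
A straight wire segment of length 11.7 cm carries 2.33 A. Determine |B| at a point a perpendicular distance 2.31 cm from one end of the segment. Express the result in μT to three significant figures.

For a finite straight segment, B = (μ₀I/4πd)(sinθ₁ + sinθ₂), where θ₁, θ₂ are the angles from the perpendicular to each end.
The perpendicular foot is at one end, so the two end-offsets along the wire are 0 and L = 0.117 m.
sinθ₁ = 0/√(0²+0.0231²) = 0.0000; sinθ₂ = 0.117/√(0.117²+0.0231²) = 0.9811.
B = (4π×10⁻⁷ × 2.33) / (4π × 0.0231) × (0.0000 + 0.9811) = 9.90×10⁻⁶ T.

B ≈ 9.90 μT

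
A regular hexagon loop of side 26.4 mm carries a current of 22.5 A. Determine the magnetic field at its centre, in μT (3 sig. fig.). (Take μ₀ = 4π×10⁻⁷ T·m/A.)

Each side is a finite straight segment at perpendicular distance d = a/(2 tan(π/6)) = 0.02286 m from the centre, with end-angles ±π/6.
One side contributes B₁ = (μ₀I/4πd)·2 sin(π/6) = 9.84×10⁻⁵ T.
All 6 sides add in the same direction: B = 6 × 9.84×10⁻⁵ = 5.90×10⁻⁴ T.

B ≈ 590 μT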